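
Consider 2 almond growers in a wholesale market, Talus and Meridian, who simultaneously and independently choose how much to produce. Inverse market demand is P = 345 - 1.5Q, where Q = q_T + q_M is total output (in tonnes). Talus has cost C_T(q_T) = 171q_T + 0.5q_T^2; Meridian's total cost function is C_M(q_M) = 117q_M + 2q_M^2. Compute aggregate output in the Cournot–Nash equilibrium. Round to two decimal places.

Talus's profit: π_T = (345 - 1.5Q)q_T - (171q_T + (1/2)q_T²). Setting ∂π_T/∂q_T = 0: 174 - 4q_T - (3/2)(q_M) = 0.
Meridian's profit: π_M = (345 - 1.5Q)q_M - (117q_M + 2q_M²). Setting ∂π_M/∂q_M = 0: 228 - 7q_M - (3/2)(q_T) = 0.
So q_T = (174 - (3/2)q_M)/4 and q_M = (228 - (3/2)q_T)/7.
Solving the pair: q_T = 34.0194, q_M = 25.2816.
Total output Q = 34.0194 + 25.2816 = 59.3010.

59.30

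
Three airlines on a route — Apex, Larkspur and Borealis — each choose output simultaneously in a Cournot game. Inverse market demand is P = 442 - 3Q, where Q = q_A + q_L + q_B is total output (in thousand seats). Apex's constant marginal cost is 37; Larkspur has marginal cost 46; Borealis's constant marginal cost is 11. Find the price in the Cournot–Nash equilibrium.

134

Apex's profit: π_A = (442 - 3Q)q_A - (37q_A). Setting ∂π_A/∂q_A = 0: 405 - 6q_A - 3(q_L + q_B) = 0.
Larkspur's first-order condition: 396 - 6q_L - 3(q_A + q_B) = 0.
Borealis's first-order condition: 431 - 6q_B - 3(q_A + q_L) = 0.
Adding the 3 first-order conditions: 1232 − 12Q = 0, so Q = 308/3.
Back-substituting: q_A = (405 − 308)/3 = 97/3, q_L = (396 − 308)/3 = 88/3, q_B = (431 − 308)/3 = 41.
Total output Q = 308/3, so price P = 442 - 3·(308/3) = 134.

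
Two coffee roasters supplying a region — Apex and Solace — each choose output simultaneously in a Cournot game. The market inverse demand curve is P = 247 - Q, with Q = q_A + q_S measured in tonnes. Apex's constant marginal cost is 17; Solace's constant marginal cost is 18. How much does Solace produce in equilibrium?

Apex's profit: π_A = (247 - Q)q_A - (17q_A). Setting ∂π_A/∂q_A = 0: 230 - 2q_A - (q_S) = 0.
Solace's profit: π_S = (247 - Q)q_S - (18q_S). Setting ∂π_S/∂q_S = 0: 229 - 2q_S - (q_A) = 0.
Best responses: q_A = (230 - q_S)/2, q_S = (229 - q_A)/2.
Substituting one into the other gives q_A = 77 and q_S = 76.

76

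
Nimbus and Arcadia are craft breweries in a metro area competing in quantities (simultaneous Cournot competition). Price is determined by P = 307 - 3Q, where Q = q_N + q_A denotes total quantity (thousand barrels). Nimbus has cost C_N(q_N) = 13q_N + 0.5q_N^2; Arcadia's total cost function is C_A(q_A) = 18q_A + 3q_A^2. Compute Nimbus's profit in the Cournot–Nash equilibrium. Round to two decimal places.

4405.91

Nimbus's profit: π_N = (307 - 3Q)q_N - (13q_N + (1/2)q_N²). Setting ∂π_N/∂q_N = 0: 294 - 7q_N - 3(q_A) = 0.
Arcadia's profit: π_A = (307 - 3Q)q_A - (18q_A + 3q_A²). Setting ∂π_A/∂q_A = 0: 289 - 12q_A - 3(q_N) = 0.
Rearranging gives the reaction functions q_N = (294 - 3q_A)/7 and q_A = (289 - 3q_N)/12.
Solving the pair: q_N = 887/25, q_A = 1141/75.
Price P = 307 - 3·50.6933 = 154.9200.
Nimbus's profit: 154.9200·(887/25) - 13·(887/25) - (1/2)(887/25)² = 4405.9064.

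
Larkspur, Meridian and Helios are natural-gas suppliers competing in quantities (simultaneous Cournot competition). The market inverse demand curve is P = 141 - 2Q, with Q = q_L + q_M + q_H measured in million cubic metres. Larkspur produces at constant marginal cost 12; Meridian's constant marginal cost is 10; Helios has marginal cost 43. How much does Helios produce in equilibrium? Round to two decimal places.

4.25

Larkspur's profit: π_L = (141 - 2Q)q_L - (12q_L). Setting ∂π_L/∂q_L = 0: 129 - 4q_L - 2(q_M + q_H) = 0.
Meridian's first-order condition: 131 - 4q_M - 2(q_L + q_H) = 0.
Helios's first-order condition: 98 - 4q_H - 2(q_L + q_M) = 0.
Summing all 3 equations gives 358 − 8Q = 0, hence Q = 179/4.
Back-substituting: q_L = (129 − 179/2)/2 = 79/4, q_M = (131 − 179/2)/2 = 83/4, q_H = (98 − 179/2)/2 = 17/4.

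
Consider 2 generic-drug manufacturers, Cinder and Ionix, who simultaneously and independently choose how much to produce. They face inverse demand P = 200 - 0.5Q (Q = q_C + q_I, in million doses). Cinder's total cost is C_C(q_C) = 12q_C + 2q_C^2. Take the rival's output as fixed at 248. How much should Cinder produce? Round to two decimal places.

With the rival's output fixed at 248, Cinder's profit is π_C = (200 - (1/2)·248 - (1/2)q_C)q_C - (12q_C + 2q_C²) = (76 - (1/2)q_C)q_C - (12q_C + 2q_C²).
∂π_C/∂q_C = 64 - 5q_C = 0, so q_C = 64/5.

12.80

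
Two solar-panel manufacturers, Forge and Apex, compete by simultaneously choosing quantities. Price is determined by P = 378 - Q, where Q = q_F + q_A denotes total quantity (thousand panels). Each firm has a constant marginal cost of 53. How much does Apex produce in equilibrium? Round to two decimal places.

Each firm earns π_i = (378 - Q)q_i - 53q_i.
First-order condition (treating rivals' output as given): 325 - 2q_i - q_j = 0.
With identical firms every q_j equals q_i, so q_j = q_i and 325 = 3q_i, giving q_i = 325/3.

108.33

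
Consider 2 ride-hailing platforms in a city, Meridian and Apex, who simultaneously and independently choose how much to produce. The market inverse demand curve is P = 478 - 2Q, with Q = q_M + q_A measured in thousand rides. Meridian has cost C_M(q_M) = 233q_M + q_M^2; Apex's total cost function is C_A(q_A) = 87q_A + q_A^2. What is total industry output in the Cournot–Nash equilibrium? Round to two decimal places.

79.50

Meridian's profit: π_M = (478 - 2Q)q_M - (233q_M + q_M²). Setting ∂π_M/∂q_M = 0: 245 - 6q_M - 2(q_A) = 0.
Apex's profit: π_A = (478 - 2Q)q_A - (87q_A + q_A²). Setting ∂π_A/∂q_A = 0: 391 - 6q_A - 2(q_M) = 0.
Best responses: q_M = (245 - 2q_A)/6, q_A = (391 - 2q_M)/6.
Substituting one into the other gives q_M = 43/2 and q_A = 58.
Total output Q = 43/2 + 58 = 159/2.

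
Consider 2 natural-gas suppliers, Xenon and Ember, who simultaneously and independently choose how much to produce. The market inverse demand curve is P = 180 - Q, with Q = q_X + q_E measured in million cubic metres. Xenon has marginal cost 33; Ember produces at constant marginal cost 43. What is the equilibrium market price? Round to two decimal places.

85.33

Xenon's profit: π_X = (180 - Q)q_X - (33q_X). Setting ∂π_X/∂q_X = 0: 147 - 2q_X - (q_E) = 0.
Ember's profit: π_E = (180 - Q)q_E - (43q_E). Setting ∂π_E/∂q_E = 0: 137 - 2q_E - (q_X) = 0.
So q_X = (147 - q_E)/2 and q_E = (137 - q_X)/2.
Solving the pair: q_X = 157/3, q_E = 127/3.
Total output Q = 284/3, so price P = 180 - 284/3 = 256/3.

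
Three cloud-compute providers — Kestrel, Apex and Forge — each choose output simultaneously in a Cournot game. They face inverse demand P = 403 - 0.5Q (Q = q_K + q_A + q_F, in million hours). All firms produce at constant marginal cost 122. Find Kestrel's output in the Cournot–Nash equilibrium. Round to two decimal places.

140.50

A representative firm's profit is π_i = q_i(403 - 0.5Q) - 122q_i.
First-order condition (treating rivals' output as given): 281 - q_i - (1/2)·Σ_{j≠i} q_j = 0.
By symmetry each firm produces the same amount; substituting Σ_{j≠i} q_j = 2q_i yields q_i = 281/2.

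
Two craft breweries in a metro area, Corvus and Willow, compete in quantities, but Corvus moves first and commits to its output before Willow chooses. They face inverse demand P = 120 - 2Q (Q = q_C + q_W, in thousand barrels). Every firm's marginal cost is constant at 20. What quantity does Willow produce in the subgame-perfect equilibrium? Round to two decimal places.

12.50

The follower Willow best-responds to any q_C: π_W = (120 - 2Q)q_W - 20q_W.
Follower FOC: 100 - 2q_C - 4q_W = 0, so q_W(q_C) = (100 - 2q_C)/4.
Corvus substitutes q_W(q_C) into its own profit: π_C = q_C(120 - 2q_C - (100 - 2q_C)/2) - 20q_C = (70 - q_C)q_C - 20q_C.
The leader's first-order condition 50 - 2q_C = 0 yields q_C = 25.
Then q_W = (100 - 2·25)/4 = 25/2.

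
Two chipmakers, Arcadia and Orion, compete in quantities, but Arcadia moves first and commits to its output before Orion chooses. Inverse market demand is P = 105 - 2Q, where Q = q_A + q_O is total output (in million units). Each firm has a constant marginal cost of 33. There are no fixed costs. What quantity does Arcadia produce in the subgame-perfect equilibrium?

The follower Orion best-responds to any q_A: π_O = (105 - 2Q)q_O - 33q_O.
Setting the follower's marginal profit to zero, 72 - 2q_A - 4q_O = 0, i.e. q_O = (72 - 2q_A)/4.
The leader anticipates this reaction. Substituting into P = 105 - 2Q gives P = 69 - q_A, so π_A = (69 - q_A)q_A - 33q_A.
Leader FOC: 36 - 2q_A = 0, so q_A = 18.
Then q_O = (72 - 2·18)/4 = 9.

18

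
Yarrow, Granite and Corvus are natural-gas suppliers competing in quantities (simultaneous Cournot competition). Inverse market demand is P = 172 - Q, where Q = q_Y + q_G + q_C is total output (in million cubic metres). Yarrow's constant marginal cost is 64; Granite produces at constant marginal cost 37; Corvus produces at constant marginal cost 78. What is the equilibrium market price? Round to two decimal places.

Yarrow's profit: π_Y = (172 - Q)q_Y - (64q_Y). Setting ∂π_Y/∂q_Y = 0: 108 - 2q_Y - (q_G + q_C) = 0.
Granite's profit: π_G = (172 - Q)q_G - (37q_G). Setting ∂π_G/∂q_G = 0: 135 - 2q_G - (q_Y + q_C) = 0.
Corvus's first-order condition: 94 - 2q_C - (q_Y + q_G) = 0.
Adding the 3 first-order conditions: 337 − 4Q = 0, so Q = 337/4.
Back-substituting: q_Y = (108 − 337/4) = 95/4, q_G = (135 − 337/4) = 203/4, q_C = (94 − 337/4) = 39/4.
Total output Q = 337/4, so price P = 172 - 337/4 = 351/4.

87.75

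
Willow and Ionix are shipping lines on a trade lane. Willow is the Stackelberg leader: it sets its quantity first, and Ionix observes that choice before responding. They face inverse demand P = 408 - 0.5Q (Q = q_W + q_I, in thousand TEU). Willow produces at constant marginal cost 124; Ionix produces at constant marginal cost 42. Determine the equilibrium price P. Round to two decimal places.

174.50

Solve by backward induction. Given q_W, the follower Ionix maximises π_I = (408 - (1/2)q_W - (1/2)q_I)q_I - 42q_I.
Setting the follower's marginal profit to zero, 366 - (1/2)q_W - q_I = 0, i.e. q_I = (366 - (1/2)q_W).
The leader anticipates this reaction. Substituting into P = 408 - 0.5Q gives P = 225 - (1/4)q_W, so π_W = (225 - (1/4)q_W)q_W - 124q_W.
Leader FOC: 101 - (1/2)q_W = 0, so q_W = 202.
Then q_I = (366 - (1/2)·202) = 265.
Total output Q = 467, so price P = 408 - (1/2)·467 = 349/2.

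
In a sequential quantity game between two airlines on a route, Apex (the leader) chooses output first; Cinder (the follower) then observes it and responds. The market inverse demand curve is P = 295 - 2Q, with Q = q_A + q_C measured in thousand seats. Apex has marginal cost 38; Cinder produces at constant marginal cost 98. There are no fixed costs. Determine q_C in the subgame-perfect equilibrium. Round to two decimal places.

9.63

The follower Cinder best-responds to any q_A: π_C = (295 - 2Q)q_C - 98q_C.
Follower FOC: 197 - 2q_A - 4q_C = 0, so q_C(q_A) = (197 - 2q_A)/4.
Apex substitutes q_C(q_A) into its own profit: π_A = q_A(295 - 2q_A - (197 - 2q_A)/2) - 38q_A = (393/2 - q_A)q_A - 38q_A.
Maximising: ∂π_A/∂q_A = 317/2 - 2q_A = 0, giving q_A = 317/4.
Then q_C = (197 - 2·(317/4))/4 = 77/8.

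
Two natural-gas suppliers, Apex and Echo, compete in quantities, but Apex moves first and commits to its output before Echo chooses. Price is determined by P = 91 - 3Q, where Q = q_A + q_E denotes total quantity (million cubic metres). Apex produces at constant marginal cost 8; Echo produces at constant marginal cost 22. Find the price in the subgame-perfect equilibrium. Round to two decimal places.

32.25

The follower Echo best-responds to any q_A: π_E = (91 - 3Q)q_E - 22q_E.
Setting the follower's marginal profit to zero, 69 - 3q_A - 6q_E = 0, i.e. q_E = (69 - 3q_A)/6.
The leader anticipates this reaction. Substituting into P = 91 - 3Q gives P = 113/2 - (3/2)q_A, so π_A = (113/2 - (3/2)q_A)q_A - 8q_A.
Maximising: ∂π_A/∂q_A = 97/2 - 3q_A = 0, giving q_A = 97/6.
Then q_E = (69 - 3·(97/6))/6 = 41/12.
Total output Q = 235/12, so price P = 91 - 3·(235/12) = 129/4.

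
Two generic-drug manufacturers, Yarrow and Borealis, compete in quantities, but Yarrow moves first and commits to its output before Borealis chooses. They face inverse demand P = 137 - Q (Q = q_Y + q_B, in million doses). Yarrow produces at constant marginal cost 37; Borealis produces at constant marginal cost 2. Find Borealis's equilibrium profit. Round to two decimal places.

Solve by backward induction. Given q_Y, the follower Borealis maximises π_B = (137 - q_Y - q_B)q_B - 2q_B.
Setting the follower's marginal profit to zero, 135 - q_Y - 2q_B = 0, i.e. q_B = (135 - q_Y)/2.
The leader anticipates this reaction. Substituting into P = 137 - Q gives P = 139/2 - (1/2)q_Y, so π_Y = (139/2 - (1/2)q_Y)q_Y - 37q_Y.
Leader FOC: 65/2 - q_Y = 0, so q_Y = 65/2.
Then q_B = (135 - 65/2)/2 = 205/4.
Price P = 137 - 335/4 = 213/4.
Borealis's profit: (213/4 - 2)·(205/4) = 2626.5625.

2626.56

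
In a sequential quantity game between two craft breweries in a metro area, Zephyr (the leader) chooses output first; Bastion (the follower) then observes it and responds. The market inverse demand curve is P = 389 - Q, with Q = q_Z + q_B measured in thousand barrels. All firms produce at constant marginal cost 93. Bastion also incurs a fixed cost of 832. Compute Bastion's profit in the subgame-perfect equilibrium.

Solve by backward induction. Given q_Z, the follower Bastion maximises π_B = (389 - q_Z - q_B)q_B - 93q_B.
Follower FOC: 296 - q_Z - 2q_B = 0, so q_B(q_Z) = (296 - q_Z)/2.
Zephyr substitutes q_B(q_Z) into its own profit: π_Z = q_Z(389 - q_Z - (296 - q_Z)/2) - 93q_Z = (241 - (1/2)q_Z)q_Z - 93q_Z.
The leader's first-order condition 148 - q_Z = 0 yields q_Z = 148.
Then q_B = (296 - 148)/2 = 74.
Price P = 389 - 222 = 167.
Bastion's profit: (167 - 93)·74 - 832 = 4644.

4644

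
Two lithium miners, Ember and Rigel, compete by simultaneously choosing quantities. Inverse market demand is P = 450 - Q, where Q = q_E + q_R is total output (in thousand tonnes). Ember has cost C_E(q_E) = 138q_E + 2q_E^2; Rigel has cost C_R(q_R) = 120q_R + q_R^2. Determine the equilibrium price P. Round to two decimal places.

Ember's profit: π_E = (450 - Q)q_E - (138q_E + 2q_E²). Setting ∂π_E/∂q_E = 0: 312 - 6q_E - (q_R) = 0.
Rigel's profit: π_R = (450 - Q)q_R - (120q_R + q_R²). Setting ∂π_R/∂q_R = 0: 330 - 4q_R - (q_E) = 0.
So q_E = (312 - q_R)/6 and q_R = (330 - q_E)/4.
Substituting one into the other gives q_E = 918/23 and q_R = 1668/23.
Total output Q = 112.4348, so price P = 450 - 112.4348 = 337.5652.

337.57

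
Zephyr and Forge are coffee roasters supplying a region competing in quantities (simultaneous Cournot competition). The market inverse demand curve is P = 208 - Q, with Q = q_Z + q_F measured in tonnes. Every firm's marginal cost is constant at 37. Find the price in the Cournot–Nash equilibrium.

94

A representative firm's profit is π_i = q_i(208 - Q) - 37q_i.
Setting ∂π_i/∂q_i = 0 with rivals' quantities fixed: 171 - 2q_i - q_j = 0.
With identical firms every q_j equals q_i, so q_j = q_i and 171 = 3q_i, giving q_i = 57.
Total output Q = 114, so price P = 208 - 114 = 94.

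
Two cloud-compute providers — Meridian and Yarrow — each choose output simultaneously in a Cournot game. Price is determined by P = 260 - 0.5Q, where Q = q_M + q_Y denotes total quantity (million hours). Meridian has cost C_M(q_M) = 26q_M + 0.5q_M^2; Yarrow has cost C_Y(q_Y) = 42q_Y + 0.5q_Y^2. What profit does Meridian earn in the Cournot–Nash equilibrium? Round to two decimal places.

9164.87

Meridian's profit: π_M = (260 - 0.5Q)q_M - (26q_M + (1/2)q_M²). Setting ∂π_M/∂q_M = 0: 234 - 2q_M - (1/2)(q_Y) = 0.
Yarrow's profit: π_Y = (260 - 0.5Q)q_Y - (42q_Y + (1/2)q_Y²). Setting ∂π_Y/∂q_Y = 0: 218 - 2q_Y - (1/2)(q_M) = 0.
So q_M = (234 - (1/2)q_Y)/2 and q_Y = (218 - (1/2)q_M)/2.
Substituting one into the other gives q_M = 1436/15 and q_Y = 1276/15.
Price P = 260 - (1/2)·(904/5) = 848/5.
Meridian's profit: (848/5)·(1436/15) - 26·(1436/15) - (1/2)(1436/15)² = 9164.8711.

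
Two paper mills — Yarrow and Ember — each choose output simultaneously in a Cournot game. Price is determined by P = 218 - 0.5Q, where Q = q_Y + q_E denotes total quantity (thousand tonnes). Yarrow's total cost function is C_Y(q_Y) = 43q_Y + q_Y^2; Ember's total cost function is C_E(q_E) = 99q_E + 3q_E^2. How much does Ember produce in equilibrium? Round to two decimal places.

Yarrow's profit: π_Y = (218 - 0.5Q)q_Y - (43q_Y + q_Y²). Setting ∂π_Y/∂q_Y = 0: 175 - 3q_Y - (1/2)(q_E) = 0.
Ember's first-order condition: 119 - 7q_E - (1/2)(q_Y) = 0.
Best responses: q_Y = (175 - (1/2)q_E)/3, q_E = (119 - (1/2)q_Y)/7.
Substituting one into the other gives q_Y = 56.1687 and q_E = 1078/83.

12.99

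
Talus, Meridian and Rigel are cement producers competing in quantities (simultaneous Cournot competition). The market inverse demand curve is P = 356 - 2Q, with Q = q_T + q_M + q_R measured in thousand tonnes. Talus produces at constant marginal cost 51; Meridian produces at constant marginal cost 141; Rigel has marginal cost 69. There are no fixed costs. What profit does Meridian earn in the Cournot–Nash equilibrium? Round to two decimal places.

87.78

Talus's profit: π_T = (356 - 2Q)q_T - (51q_T). Setting ∂π_T/∂q_T = 0: 305 - 4q_T - 2(q_M + q_R) = 0.
Meridian's first-order condition: 215 - 4q_M - 2(q_T + q_R) = 0.
Rigel's profit: π_R = (356 - 2Q)q_R - (69q_R). Setting ∂π_R/∂q_R = 0: 287 - 4q_R - 2(q_T + q_M) = 0.
Summing all 3 equations gives 807 − 8Q = 0, hence Q = 807/8.
Back-substituting: q_T = (305 − 807/4)/2 = 413/8, q_M = (215 − 807/4)/2 = 53/8, q_R = (287 − 807/4)/2 = 341/8.
Price P = 356 - 2·(807/8) = 617/4.
Meridian's profit: (617/4 - 141)·(53/8) = 87.7813.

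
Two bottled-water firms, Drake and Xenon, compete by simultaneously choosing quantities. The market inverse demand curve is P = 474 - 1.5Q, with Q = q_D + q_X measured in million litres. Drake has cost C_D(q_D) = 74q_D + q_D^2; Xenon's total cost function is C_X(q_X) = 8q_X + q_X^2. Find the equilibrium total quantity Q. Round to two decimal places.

Drake's profit: π_D = (474 - 1.5Q)q_D - (74q_D + q_D²). Setting ∂π_D/∂q_D = 0: 400 - 5q_D - (3/2)(q_X) = 0.
Xenon's first-order condition: 466 - 5q_X - (3/2)(q_D) = 0.
Rearranging gives the reaction functions q_D = (400 - (3/2)q_X)/5 and q_X = (466 - (3/2)q_D)/5.
Substituting one into the other gives q_D = 57.1868 and q_X = 76.0440.
Total output Q = 57.1868 + 76.0440 = 1732/13.

133.23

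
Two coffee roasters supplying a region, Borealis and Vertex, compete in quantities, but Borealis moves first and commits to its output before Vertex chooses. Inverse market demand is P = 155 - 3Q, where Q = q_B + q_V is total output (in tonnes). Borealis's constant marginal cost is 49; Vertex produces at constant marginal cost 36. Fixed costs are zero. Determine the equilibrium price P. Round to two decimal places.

72.25

Solve by backward induction. Given q_B, the follower Vertex maximises π_V = (155 - 3q_B - 3q_V)q_V - 36q_V.
Setting the follower's marginal profit to zero, 119 - 3q_B - 6q_V = 0, i.e. q_V = (119 - 3q_B)/6.
Borealis substitutes q_V(q_B) into its own profit: π_B = q_B(155 - 3q_B - (119 - 3q_B)/2) - 49q_B = (191/2 - (3/2)q_B)q_B - 49q_B.
The leader's first-order condition 93/2 - 3q_B = 0 yields q_B = 31/2.
Then q_V = (119 - 3·(31/2))/6 = 145/12.
Total output Q = 331/12, so price P = 155 - 3·(331/12) = 289/4.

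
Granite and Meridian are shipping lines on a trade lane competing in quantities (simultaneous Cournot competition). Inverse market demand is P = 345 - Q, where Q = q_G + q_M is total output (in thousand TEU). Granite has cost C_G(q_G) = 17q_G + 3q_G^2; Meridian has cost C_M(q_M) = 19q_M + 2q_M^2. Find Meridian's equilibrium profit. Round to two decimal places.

Granite's profit: π_G = (345 - Q)q_G - (17q_G + 3q_G²). Setting ∂π_G/∂q_G = 0: 328 - 8q_G - (q_M) = 0.
Meridian's first-order condition: 326 - 6q_M - (q_G) = 0.
So q_G = (328 - q_M)/8 and q_M = (326 - q_G)/6.
Solving the pair: q_G = 1642/47, q_M = 48.5106.
Price P = 345 - 83.4468 = 261.5532.
Meridian's profit: 261.5532·48.5106 - 19·48.5106 - 2·48.5106² = 7059.8461.

7059.85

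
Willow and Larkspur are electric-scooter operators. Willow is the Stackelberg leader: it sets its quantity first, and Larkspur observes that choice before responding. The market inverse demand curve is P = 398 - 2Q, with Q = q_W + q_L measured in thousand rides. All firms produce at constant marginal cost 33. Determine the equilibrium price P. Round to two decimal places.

124.25

The follower Larkspur best-responds to any q_W: π_L = (398 - 2Q)q_L - 33q_L.
Follower FOC: 365 - 2q_W - 4q_L = 0, so q_L(q_W) = (365 - 2q_W)/4.
The leader anticipates this reaction. Substituting into P = 398 - 2Q gives P = 431/2 - q_W, so π_W = (431/2 - q_W)q_W - 33q_W.
Maximising: ∂π_W/∂q_W = 365/2 - 2q_W = 0, giving q_W = 365/4.
Then q_L = (365 - 2·(365/4))/4 = 365/8.
Total output Q = 1095/8, so price P = 398 - 2·(1095/8) = 497/4.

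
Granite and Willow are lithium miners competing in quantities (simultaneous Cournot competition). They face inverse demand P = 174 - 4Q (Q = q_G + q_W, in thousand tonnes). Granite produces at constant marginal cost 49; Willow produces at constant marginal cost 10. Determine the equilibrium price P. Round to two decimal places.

Granite's profit: π_G = (174 - 4Q)q_G - (49q_G). Setting ∂π_G/∂q_G = 0: 125 - 8q_G - 4(q_W) = 0.
Willow's profit: π_W = (174 - 4Q)q_W - (10q_W). Setting ∂π_W/∂q_W = 0: 164 - 8q_W - 4(q_G) = 0.
Best responses: q_G = (125 - 4q_W)/8, q_W = (164 - 4q_G)/8.
Substituting one into the other gives q_G = 43/6 and q_W = 203/12.
Total output Q = 289/12, so price P = 174 - 4·(289/12) = 233/3.

77.67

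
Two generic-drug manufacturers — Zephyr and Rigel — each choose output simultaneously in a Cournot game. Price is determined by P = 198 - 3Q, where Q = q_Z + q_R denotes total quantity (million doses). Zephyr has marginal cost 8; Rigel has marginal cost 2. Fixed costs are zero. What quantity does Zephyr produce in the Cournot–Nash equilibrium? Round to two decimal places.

20.44

Zephyr's profit: π_Z = (198 - 3Q)q_Z - (8q_Z). Setting ∂π_Z/∂q_Z = 0: 190 - 6q_Z - 3(q_R) = 0.
Rigel's profit: π_R = (198 - 3Q)q_R - (2q_R). Setting ∂π_R/∂q_R = 0: 196 - 6q_R - 3(q_Z) = 0.
Rearranging gives the reaction functions q_Z = (190 - 3q_R)/6 and q_R = (196 - 3q_Z)/6.
Substituting one into the other gives q_Z = 184/9 and q_R = 202/9.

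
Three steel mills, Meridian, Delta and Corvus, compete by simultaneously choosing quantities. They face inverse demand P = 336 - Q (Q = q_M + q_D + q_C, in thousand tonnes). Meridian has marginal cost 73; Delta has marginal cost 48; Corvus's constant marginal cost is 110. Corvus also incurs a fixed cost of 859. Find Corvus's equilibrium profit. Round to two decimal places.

149.06

Meridian's profit: π_M = (336 - Q)q_M - (73q_M). Setting ∂π_M/∂q_M = 0: 263 - 2q_M - (q_D + q_C) = 0.
Delta's profit: π_D = (336 - Q)q_D - (48q_D). Setting ∂π_D/∂q_D = 0: 288 - 2q_D - (q_M + q_C) = 0.
Corvus's profit: π_C = (336 - Q)q_C - (110q_C). Setting ∂π_C/∂q_C = 0: 226 - 2q_C - (q_M + q_D) = 0.
Summing all 3 equations gives 777 − 4Q = 0, hence Q = 777/4.
Back-substituting: q_M = (263 − 777/4) = 275/4, q_D = (288 − 777/4) = 375/4, q_C = (226 − 777/4) = 127/4.
Price P = 336 - 777/4 = 567/4.
Corvus's profit: (567/4 - 110)·(127/4) - 859 = 149.0625.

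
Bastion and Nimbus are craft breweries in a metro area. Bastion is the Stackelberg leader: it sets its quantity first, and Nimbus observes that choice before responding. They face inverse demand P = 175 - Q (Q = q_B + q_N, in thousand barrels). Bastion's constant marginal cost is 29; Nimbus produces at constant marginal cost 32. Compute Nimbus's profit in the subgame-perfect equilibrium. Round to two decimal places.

Solve by backward induction. Given q_B, the follower Nimbus maximises π_N = (175 - q_B - q_N)q_N - 32q_N.
Follower FOC: 143 - q_B - 2q_N = 0, so q_N(q_B) = (143 - q_B)/2.
The leader anticipates this reaction. Substituting into P = 175 - Q gives P = 207/2 - (1/2)q_B, so π_B = (207/2 - (1/2)q_B)q_B - 29q_B.
Maximising: ∂π_B/∂q_B = 149/2 - q_B = 0, giving q_B = 149/2.
Then q_N = (143 - 149/2)/2 = 137/4.
Price P = 175 - 435/4 = 265/4.
Nimbus's profit: (265/4 - 32)·(137/4) = 1173.0625.

1173.06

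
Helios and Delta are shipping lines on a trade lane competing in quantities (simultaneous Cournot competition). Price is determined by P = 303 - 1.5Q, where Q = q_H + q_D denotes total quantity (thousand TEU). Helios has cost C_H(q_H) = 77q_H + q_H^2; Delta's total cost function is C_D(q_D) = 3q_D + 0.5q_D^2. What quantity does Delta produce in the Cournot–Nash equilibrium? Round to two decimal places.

Helios's profit: π_H = (303 - 1.5Q)q_H - (77q_H + q_H²). Setting ∂π_H/∂q_H = 0: 226 - 5q_H - (3/2)(q_D) = 0.
Delta's first-order condition: 300 - 4q_D - (3/2)(q_H) = 0.
Best responses: q_H = (226 - (3/2)q_D)/5, q_D = (300 - (3/2)q_H)/4.
Solving the pair: q_H = 1816/71, q_D = 65.4085.

65.41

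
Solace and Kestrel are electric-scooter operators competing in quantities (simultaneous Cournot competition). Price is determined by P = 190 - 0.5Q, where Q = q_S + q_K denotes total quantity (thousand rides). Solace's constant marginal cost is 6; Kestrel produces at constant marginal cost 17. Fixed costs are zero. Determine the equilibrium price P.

71

Solace's profit: π_S = (190 - 0.5Q)q_S - (6q_S). Setting ∂π_S/∂q_S = 0: 184 - q_S - (1/2)(q_K) = 0.
Kestrel's first-order condition: 173 - q_K - (1/2)(q_S) = 0.
So q_S = (184 - (1/2)q_K) and q_K = (173 - (1/2)q_S).
Solving the pair: q_S = 130, q_K = 108.
Total output Q = 238, so price P = 190 - (1/2)·238 = 71.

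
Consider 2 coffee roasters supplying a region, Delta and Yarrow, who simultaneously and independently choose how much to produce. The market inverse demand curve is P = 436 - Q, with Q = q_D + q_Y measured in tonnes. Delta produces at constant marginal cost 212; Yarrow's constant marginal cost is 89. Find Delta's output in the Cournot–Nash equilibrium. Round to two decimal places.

Delta's profit: π_D = (436 - Q)q_D - (212q_D). Setting ∂π_D/∂q_D = 0: 224 - 2q_D - (q_Y) = 0.
Yarrow's profit: π_Y = (436 - Q)q_Y - (89q_Y). Setting ∂π_Y/∂q_Y = 0: 347 - 2q_Y - (q_D) = 0.
Rearranging gives the reaction functions q_D = (224 - q_Y)/2 and q_Y = (347 - q_D)/2.
Substituting one into the other gives q_D = 101/3 and q_Y = 470/3.

33.67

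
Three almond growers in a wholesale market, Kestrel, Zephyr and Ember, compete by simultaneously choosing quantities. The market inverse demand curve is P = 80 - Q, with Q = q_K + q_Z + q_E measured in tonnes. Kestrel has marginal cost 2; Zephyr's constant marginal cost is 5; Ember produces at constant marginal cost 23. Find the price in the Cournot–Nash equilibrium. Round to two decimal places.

27.50

Kestrel's profit: π_K = (80 - Q)q_K - (2q_K). Setting ∂π_K/∂q_K = 0: 78 - 2q_K - (q_Z + q_E) = 0.
Zephyr's profit: π_Z = (80 - Q)q_Z - (5q_Z). Setting ∂π_Z/∂q_Z = 0: 75 - 2q_Z - (q_K + q_E) = 0.
Ember's profit: π_E = (80 - Q)q_E - (23q_E). Setting ∂π_E/∂q_E = 0: 57 - 2q_E - (q_K + q_Z) = 0.
Summing all 3 equations gives 210 − 4Q = 0, hence Q = 105/2.
Back-substituting: q_K = (78 − 105/2) = 51/2, q_Z = (75 − 105/2) = 45/2, q_E = (57 − 105/2) = 9/2.
Total output Q = 105/2, so price P = 80 - 105/2 = 55/2.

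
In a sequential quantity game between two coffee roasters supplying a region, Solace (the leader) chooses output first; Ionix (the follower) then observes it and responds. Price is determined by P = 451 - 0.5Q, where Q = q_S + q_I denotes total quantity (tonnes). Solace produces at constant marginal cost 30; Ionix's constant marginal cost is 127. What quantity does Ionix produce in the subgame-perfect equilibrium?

The follower Ionix best-responds to any q_S: π_I = (451 - 0.5Q)q_I - 127q_I.
Follower FOC: 324 - (1/2)q_S - q_I = 0, so q_I(q_S) = (324 - (1/2)q_S).
The leader anticipates this reaction. Substituting into P = 451 - 0.5Q gives P = 289 - (1/4)q_S, so π_S = (289 - (1/4)q_S)q_S - 30q_S.
Leader FOC: 259 - (1/2)q_S = 0, so q_S = 518.
Then q_I = (324 - (1/2)·518) = 65.

65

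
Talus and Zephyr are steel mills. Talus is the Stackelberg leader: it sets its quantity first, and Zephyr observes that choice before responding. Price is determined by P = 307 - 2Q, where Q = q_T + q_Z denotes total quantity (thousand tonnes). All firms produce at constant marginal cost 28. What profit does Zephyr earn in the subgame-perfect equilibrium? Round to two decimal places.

2432.53

The follower Zephyr best-responds to any q_T: π_Z = (307 - 2Q)q_Z - 28q_Z.
∂π_Z/∂q_Z = 279 - 2q_T - 4q_Z = 0 gives the reaction function q_Z = (279 - 2q_T)/4.
Talus substitutes q_Z(q_T) into its own profit: π_T = q_T(307 - 2q_T - (279 - 2q_T)/2) - 28q_T = (335/2 - q_T)q_T - 28q_T.
Maximising: ∂π_T/∂q_T = 279/2 - 2q_T = 0, giving q_T = 279/4.
Then q_Z = (279 - 2·(279/4))/4 = 279/8.
Price P = 307 - 2·(837/8) = 391/4.
Zephyr's profit: (391/4 - 28)·(279/8) = 2432.5313.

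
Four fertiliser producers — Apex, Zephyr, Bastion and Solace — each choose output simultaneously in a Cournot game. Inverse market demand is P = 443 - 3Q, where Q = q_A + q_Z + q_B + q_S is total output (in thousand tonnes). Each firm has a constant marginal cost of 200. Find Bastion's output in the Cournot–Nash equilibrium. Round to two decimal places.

16.20

A representative firm's profit is π_i = q_i(443 - 3Q) - 200q_i.
Setting ∂π_i/∂q_i = 0 with rivals' quantities fixed: 243 - 6q_i - 3·Σ_{j≠i} q_j = 0.
With identical firms every q_j equals q_i, so Σ_{j≠i} q_j = 3q_i and 243 = 15q_i, giving q_i = 81/5.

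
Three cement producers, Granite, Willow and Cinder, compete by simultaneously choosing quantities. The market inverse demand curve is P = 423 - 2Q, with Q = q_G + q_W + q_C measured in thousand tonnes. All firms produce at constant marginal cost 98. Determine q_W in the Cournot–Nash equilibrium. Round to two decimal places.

40.63

A representative firm's profit is π_i = q_i(423 - 2Q) - 98q_i.
Setting ∂π_i/∂q_i = 0 with rivals' quantities fixed: 325 - 4q_i - 2·Σ_{j≠i} q_j = 0.
By symmetry each firm produces the same amount; substituting Σ_{j≠i} q_j = 2q_i yields q_i = 325/8.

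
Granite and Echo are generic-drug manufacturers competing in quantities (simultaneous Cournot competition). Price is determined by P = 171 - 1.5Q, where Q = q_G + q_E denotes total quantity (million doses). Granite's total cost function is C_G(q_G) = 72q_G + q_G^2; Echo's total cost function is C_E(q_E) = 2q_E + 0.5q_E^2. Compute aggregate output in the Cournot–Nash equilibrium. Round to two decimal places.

47.27

Granite's profit: π_G = (171 - 1.5Q)q_G - (72q_G + q_G²). Setting ∂π_G/∂q_G = 0: 99 - 5q_G - (3/2)(q_E) = 0.
Echo's first-order condition: 169 - 4q_E - (3/2)(q_G) = 0.
Rearranging gives the reaction functions q_G = (99 - (3/2)q_E)/5 and q_E = (169 - (3/2)q_G)/4.
Substituting one into the other gives q_G = 570/71 and q_E = 39.2394.
Total output Q = 570/71 + 39.2394 = 47.2676.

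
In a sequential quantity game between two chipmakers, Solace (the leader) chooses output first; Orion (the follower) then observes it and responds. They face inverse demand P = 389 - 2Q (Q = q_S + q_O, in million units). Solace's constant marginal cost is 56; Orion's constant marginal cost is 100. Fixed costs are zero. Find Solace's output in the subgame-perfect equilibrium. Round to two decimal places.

The follower Orion best-responds to any q_S: π_O = (389 - 2Q)q_O - 100q_O.
Follower FOC: 289 - 2q_S - 4q_O = 0, so q_O(q_S) = (289 - 2q_S)/4.
Solace substitutes q_O(q_S) into its own profit: π_S = q_S(389 - 2q_S - (289 - 2q_S)/2) - 56q_S = (489/2 - q_S)q_S - 56q_S.
Maximising: ∂π_S/∂q_S = 377/2 - 2q_S = 0, giving q_S = 377/4.
Then q_O = (289 - 2·(377/4))/4 = 201/8.

94.25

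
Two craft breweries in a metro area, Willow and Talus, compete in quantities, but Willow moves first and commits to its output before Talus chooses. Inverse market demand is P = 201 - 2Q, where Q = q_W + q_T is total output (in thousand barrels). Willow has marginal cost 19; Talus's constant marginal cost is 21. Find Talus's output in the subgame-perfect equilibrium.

22

Solve by backward induction. Given q_W, the follower Talus maximises π_T = (201 - 2q_W - 2q_T)q_T - 21q_T.
Follower FOC: 180 - 2q_W - 4q_T = 0, so q_T(q_W) = (180 - 2q_W)/4.
The leader anticipates this reaction. Substituting into P = 201 - 2Q gives P = 111 - q_W, so π_W = (111 - q_W)q_W - 19q_W.
Maximising: ∂π_W/∂q_W = 92 - 2q_W = 0, giving q_W = 46.
Then q_T = (180 - 2·46)/4 = 22.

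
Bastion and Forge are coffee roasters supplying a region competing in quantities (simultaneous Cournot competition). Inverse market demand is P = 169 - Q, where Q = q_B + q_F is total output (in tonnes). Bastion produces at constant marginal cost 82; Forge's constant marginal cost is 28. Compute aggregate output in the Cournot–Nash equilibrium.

76

Bastion's profit: π_B = (169 - Q)q_B - (82q_B). Setting ∂π_B/∂q_B = 0: 87 - 2q_B - (q_F) = 0.
Forge's profit: π_F = (169 - Q)q_F - (28q_F). Setting ∂π_F/∂q_F = 0: 141 - 2q_F - (q_B) = 0.
Best responses: q_B = (87 - q_F)/2, q_F = (141 - q_B)/2.
Substituting one into the other gives q_B = 11 and q_F = 65.
Total output Q = 11 + 65 = 76.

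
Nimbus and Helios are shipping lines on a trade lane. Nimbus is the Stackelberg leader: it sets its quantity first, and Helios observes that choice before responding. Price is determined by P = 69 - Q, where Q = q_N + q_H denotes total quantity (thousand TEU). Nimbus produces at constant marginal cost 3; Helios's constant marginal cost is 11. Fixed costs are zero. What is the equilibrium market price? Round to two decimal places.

Solve by backward induction. Given q_N, the follower Helios maximises π_H = (69 - q_N - q_H)q_H - 11q_H.
∂π_H/∂q_H = 58 - q_N - 2q_H = 0 gives the reaction function q_H = (58 - q_N)/2.
Nimbus substitutes q_H(q_N) into its own profit: π_N = q_N(69 - q_N - (58 - q_N)/2) - 3q_N = (40 - (1/2)q_N)q_N - 3q_N.
Maximising: ∂π_N/∂q_N = 37 - q_N = 0, giving q_N = 37.
Then q_H = (58 - 37)/2 = 21/2.
Total output Q = 95/2, so price P = 69 - 95/2 = 43/2.

21.50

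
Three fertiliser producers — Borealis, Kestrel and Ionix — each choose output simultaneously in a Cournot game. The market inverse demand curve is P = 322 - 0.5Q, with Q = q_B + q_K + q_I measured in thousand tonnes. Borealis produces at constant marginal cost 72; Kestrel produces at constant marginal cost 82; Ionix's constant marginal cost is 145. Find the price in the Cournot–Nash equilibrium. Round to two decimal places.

155.25

Borealis's profit: π_B = (322 - 0.5Q)q_B - (72q_B). Setting ∂π_B/∂q_B = 0: 250 - q_B - (1/2)(q_K + q_I) = 0.
Kestrel's profit: π_K = (322 - 0.5Q)q_K - (82q_K). Setting ∂π_K/∂q_K = 0: 240 - q_K - (1/2)(q_B + q_I) = 0.
Ionix's first-order condition: 177 - q_I - (1/2)(q_B + q_K) = 0.
Summing all 3 equations gives 667 − 2Q = 0, hence Q = 667/2.
Back-substituting: q_B = (250 − 667/4)/(1/2) = 333/2, q_K = (240 − 667/4)/(1/2) = 293/2, q_I = (177 − 667/4)/(1/2) = 41/2.
Total output Q = 667/2, so price P = 322 - (1/2)·(667/2) = 621/4.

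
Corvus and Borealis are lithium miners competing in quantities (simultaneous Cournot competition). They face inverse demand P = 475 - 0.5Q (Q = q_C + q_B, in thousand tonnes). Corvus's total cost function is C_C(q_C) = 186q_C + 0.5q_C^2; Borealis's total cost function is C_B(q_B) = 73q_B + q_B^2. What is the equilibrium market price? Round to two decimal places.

Corvus's profit: π_C = (475 - 0.5Q)q_C - (186q_C + (1/2)q_C²). Setting ∂π_C/∂q_C = 0: 289 - 2q_C - (1/2)(q_B) = 0.
Borealis's first-order condition: 402 - 3q_B - (1/2)(q_C) = 0.
Rearranging gives the reaction functions q_C = (289 - (1/2)q_B)/2 and q_B = (402 - (1/2)q_C)/3.
Substituting one into the other gives q_C = 115.8261 and q_B = 114.6957.
Total output Q = 230.5217, so price P = 475 - (1/2)·230.5217 = 359.7391.

359.74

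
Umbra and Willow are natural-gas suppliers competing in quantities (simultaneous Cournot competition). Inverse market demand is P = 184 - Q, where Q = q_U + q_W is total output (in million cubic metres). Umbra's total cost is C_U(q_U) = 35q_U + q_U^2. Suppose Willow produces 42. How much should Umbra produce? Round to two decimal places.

With the rival's output fixed at 42, Umbra's profit is π_U = (184 - 42 - q_U)q_U - (35q_U + q_U²) = (142 - q_U)q_U - (35q_U + q_U²).
∂π_U/∂q_U = 107 - 4q_U = 0, so q_U = 107/4.

26.75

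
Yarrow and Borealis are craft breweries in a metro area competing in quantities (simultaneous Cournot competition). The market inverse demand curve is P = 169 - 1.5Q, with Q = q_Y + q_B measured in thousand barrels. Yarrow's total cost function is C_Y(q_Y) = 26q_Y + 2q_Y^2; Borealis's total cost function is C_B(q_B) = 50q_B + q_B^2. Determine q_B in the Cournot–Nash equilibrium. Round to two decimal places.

Yarrow's profit: π_Y = (169 - 1.5Q)q_Y - (26q_Y + 2q_Y²). Setting ∂π_Y/∂q_Y = 0: 143 - 7q_Y - (3/2)(q_B) = 0.
Borealis's first-order condition: 119 - 5q_B - (3/2)(q_Y) = 0.
Best responses: q_Y = (143 - (3/2)q_B)/7, q_B = (119 - (3/2)q_Y)/5.
Substituting one into the other gives q_Y = 16.3817 and q_B = 18.8855.

18.89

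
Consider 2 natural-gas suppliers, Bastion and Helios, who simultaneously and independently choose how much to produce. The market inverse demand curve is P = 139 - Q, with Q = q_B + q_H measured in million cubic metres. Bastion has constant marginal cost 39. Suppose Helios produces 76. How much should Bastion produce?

With the rival's output fixed at 76, Bastion's profit is π_B = (139 - 76 - q_B)q_B - (39q_B) = (63 - q_B)q_B - (39q_B).
∂π_B/∂q_B = 24 - 2q_B = 0, so q_B = 12.

12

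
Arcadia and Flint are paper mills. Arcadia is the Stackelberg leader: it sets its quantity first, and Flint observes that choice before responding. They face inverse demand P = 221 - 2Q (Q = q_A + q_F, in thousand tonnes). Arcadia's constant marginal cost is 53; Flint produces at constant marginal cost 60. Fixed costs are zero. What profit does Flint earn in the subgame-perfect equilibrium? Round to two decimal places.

The follower Flint best-responds to any q_A: π_F = (221 - 2Q)q_F - 60q_F.
∂π_F/∂q_F = 161 - 2q_A - 4q_F = 0 gives the reaction function q_F = (161 - 2q_A)/4.
The leader anticipates this reaction. Substituting into P = 221 - 2Q gives P = 281/2 - q_A, so π_A = (281/2 - q_A)q_A - 53q_A.
Leader FOC: 175/2 - 2q_A = 0, so q_A = 175/4.
Then q_F = (161 - 2·(175/4))/4 = 147/8.
Price P = 221 - 2·(497/8) = 387/4.
Flint's profit: (387/4 - 60)·(147/8) = 675.2813.

675.28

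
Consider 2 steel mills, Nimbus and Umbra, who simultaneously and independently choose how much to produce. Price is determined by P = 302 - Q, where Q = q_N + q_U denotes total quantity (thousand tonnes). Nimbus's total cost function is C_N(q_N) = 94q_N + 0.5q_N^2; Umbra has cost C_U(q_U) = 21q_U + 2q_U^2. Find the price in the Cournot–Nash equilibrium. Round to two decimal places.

207.76

Nimbus's profit: π_N = (302 - Q)q_N - (94q_N + (1/2)q_N²). Setting ∂π_N/∂q_N = 0: 208 - 3q_N - (q_U) = 0.
Umbra's profit: π_U = (302 - Q)q_U - (21q_U + 2q_U²). Setting ∂π_U/∂q_U = 0: 281 - 6q_U - (q_N) = 0.
Best responses: q_N = (208 - q_U)/3, q_U = (281 - q_N)/6.
Solving the pair: q_N = 967/17, q_U = 635/17.
Total output Q = 1602/17, so price P = 302 - 1602/17 = 207.7647.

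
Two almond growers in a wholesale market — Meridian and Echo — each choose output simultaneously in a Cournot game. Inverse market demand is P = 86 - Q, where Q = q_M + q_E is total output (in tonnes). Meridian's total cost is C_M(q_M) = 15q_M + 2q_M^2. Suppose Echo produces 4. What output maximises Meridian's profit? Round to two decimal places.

11.17

With the rival's output fixed at 4, Meridian's profit is π_M = (86 - 4 - q_M)q_M - (15q_M + 2q_M²) = (82 - q_M)q_M - (15q_M + 2q_M²).
∂π_M/∂q_M = 67 - 6q_M = 0, so q_M = 67/6.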